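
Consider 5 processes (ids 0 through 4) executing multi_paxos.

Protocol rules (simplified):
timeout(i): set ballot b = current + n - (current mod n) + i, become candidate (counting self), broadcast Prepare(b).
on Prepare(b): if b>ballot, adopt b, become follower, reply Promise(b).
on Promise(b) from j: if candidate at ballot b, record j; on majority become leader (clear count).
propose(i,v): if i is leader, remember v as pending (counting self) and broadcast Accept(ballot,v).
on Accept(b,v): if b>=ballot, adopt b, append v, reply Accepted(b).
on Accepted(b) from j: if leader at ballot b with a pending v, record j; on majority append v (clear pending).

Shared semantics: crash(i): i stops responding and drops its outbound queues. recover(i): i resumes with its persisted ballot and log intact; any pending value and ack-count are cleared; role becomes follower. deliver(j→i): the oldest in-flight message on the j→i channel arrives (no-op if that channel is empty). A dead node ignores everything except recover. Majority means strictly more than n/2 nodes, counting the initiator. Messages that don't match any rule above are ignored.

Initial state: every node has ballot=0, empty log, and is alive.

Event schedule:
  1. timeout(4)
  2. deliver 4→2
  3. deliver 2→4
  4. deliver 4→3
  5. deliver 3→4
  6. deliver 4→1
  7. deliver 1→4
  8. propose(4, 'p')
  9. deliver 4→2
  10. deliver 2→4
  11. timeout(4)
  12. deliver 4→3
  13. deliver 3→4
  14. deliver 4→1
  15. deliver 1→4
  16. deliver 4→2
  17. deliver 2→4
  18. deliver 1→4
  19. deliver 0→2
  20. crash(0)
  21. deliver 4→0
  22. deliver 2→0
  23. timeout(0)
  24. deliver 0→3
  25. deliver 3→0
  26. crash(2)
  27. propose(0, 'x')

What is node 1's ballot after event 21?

[1] timeout(4) → N4(cand b9 [-])
[2] deliver 4→2 → N2(foll b9 [-])
[3] deliver 2→4 → ∅
[4] deliver 4→3 → N3(foll b9 [-])
[5] deliver 3→4 → N4(lead b9 [-])
[6] deliver 4→1 → N1(foll b9 [-])
[7] deliver 1→4 → ∅
[8] propose(4,'p') → ∅
[9] deliver 4→2 → N2(foll b9 [p])
[10] deliver 2→4 → ∅
[11] timeout(4) → N4(cand b14 [-])
[12] deliver 4→3 → N3(foll b9 [p])
[13] deliver 3→4 → ∅
[14] deliver 4→1 → N1(foll b9 [p])
[15] deliver 1→4 → ∅
[16] deliver 4→2 → N2(foll b14 [p])
[17] deliver 2→4 → ∅
[18] deliver 1→4 → ∅
[19] deliver 0→2 → ∅
[20] crash(0) → N0(✗foll b0 [-])
[21] deliver 4→0 → ∅

9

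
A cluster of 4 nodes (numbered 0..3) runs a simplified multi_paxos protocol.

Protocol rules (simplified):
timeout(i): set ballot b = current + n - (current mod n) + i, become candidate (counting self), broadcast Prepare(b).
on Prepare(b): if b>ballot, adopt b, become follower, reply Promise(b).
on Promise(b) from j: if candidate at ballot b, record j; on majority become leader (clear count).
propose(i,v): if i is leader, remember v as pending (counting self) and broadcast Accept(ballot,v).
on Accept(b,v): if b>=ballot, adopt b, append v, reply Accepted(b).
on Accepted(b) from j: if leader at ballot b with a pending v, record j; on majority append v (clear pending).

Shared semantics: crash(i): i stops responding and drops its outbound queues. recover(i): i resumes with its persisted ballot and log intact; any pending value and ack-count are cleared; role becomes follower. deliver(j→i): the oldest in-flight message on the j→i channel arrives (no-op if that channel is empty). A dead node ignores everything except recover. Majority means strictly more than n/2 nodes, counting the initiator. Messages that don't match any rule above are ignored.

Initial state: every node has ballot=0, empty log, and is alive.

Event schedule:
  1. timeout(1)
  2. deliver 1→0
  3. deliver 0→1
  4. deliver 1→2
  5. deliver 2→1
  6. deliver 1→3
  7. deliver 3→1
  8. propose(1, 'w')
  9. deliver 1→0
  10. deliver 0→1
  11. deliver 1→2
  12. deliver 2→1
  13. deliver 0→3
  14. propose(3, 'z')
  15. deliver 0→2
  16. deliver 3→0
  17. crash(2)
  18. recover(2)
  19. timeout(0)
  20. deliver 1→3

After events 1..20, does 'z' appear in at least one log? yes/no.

no

1. timeout(1):  <1:cand b5 ->
2. deliver 1→0:  <0:foll b5 ->
3. deliver 0→1:  nop
4. deliver 1→2:  <2:foll b5 ->
5. deliver 2→1:  <1:lead b5 ->
6. deliver 1→3:  <3:foll b5 ->
7. deliver 3→1:  nop
8. propose(1,'w'):  nop
9. deliver 1→0:  <0:foll b5 w>
10. deliver 0→1:  nop
11. deliver 1→2:  <2:foll b5 w>
12. deliver 2→1:  <1:lead b5 w>
13. deliver 0→3:  nop
14. propose(3,'z'):  nop
15. deliver 0→2:  nop
16. deliver 3→0:  nop
17. crash(2):  <2:✗foll b5 w>
18. recover(2):  <2:foll b5 w>
19. timeout(0):  <0:cand b8 w>
20. deliver 1→3:  <3:foll b5 w>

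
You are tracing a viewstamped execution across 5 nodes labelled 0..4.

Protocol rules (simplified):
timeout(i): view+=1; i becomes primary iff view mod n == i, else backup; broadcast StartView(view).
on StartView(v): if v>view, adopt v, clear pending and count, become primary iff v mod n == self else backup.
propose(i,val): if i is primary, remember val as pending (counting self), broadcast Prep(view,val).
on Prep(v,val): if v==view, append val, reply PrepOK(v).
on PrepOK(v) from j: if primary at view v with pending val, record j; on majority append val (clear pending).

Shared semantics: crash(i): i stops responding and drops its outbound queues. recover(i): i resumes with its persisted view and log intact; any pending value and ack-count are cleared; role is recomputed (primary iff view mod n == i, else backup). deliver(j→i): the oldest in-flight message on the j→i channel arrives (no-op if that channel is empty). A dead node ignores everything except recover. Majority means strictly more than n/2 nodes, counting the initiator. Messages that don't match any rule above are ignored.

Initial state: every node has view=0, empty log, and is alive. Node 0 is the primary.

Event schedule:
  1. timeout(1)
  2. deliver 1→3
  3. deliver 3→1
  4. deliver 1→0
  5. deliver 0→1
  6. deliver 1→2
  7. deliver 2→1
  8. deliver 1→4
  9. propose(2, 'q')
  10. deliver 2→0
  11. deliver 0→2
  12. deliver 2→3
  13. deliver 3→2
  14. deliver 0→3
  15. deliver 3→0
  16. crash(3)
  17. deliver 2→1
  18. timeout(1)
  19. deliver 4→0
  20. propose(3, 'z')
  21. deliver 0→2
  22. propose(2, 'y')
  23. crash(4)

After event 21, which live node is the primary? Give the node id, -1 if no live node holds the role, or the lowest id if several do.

e1 timeout(1): 1[prim,v=1,-]
e2 deliver 1→3: 3[back,v=1,-]
e3 deliver 3→1: ·
e4 deliver 1→0: 0[back,v=1,-]
e5 deliver 0→1: ·
e6 deliver 1→2: 2[back,v=1,-]
e7 deliver 2→1: ·
e8 deliver 1→4: 4[back,v=1,-]
e9 propose(2,'q'): ·
e10 deliver 2→0: ·
e11 deliver 0→2: ·
e12 deliver 2→3: ·
e13 deliver 3→2: ·
e14 deliver 0→3: ·
e15 deliver 3→0: ·
e16 crash(3): 3[✗back,v=1,-]
e17 deliver 2→1: ·
e18 timeout(1): 1[back,v=2,-]
e19 deliver 4→0: ·
e20 propose(3,'z'): ·
e21 deliver 0→2: ·

-1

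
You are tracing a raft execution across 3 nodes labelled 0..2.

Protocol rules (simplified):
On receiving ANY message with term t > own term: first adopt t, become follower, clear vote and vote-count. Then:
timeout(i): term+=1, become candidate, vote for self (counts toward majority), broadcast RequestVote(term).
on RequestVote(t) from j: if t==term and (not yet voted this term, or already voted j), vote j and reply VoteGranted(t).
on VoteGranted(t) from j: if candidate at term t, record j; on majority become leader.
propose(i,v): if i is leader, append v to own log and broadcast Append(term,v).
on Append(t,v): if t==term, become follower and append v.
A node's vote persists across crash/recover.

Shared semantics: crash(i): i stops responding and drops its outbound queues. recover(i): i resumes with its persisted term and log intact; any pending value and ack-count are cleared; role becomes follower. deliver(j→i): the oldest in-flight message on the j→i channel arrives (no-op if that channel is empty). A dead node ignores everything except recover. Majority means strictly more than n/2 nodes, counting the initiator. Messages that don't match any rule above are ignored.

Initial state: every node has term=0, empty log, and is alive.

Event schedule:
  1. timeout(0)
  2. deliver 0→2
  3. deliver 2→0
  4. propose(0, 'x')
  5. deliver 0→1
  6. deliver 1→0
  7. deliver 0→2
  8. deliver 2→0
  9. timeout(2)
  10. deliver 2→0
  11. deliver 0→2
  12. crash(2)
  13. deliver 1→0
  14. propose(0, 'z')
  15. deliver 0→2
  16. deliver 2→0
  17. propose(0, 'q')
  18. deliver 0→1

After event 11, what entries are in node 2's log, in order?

x

[1] timeout(0) → N0(cand t1 [-])
[2] deliver 0→2 → N2(foll t1 [-])
[3] deliver 2→0 → N0(lead t1 [-])
[4] propose(0,'x') → N0(lead t1 [x])
[5] deliver 0→1 → N1(foll t1 [-])
[6] deliver 1→0 → ∅
[7] deliver 0→2 → N2(foll t1 [x])
[8] deliver 2→0 → ∅
[9] timeout(2) → N2(cand t2 [x])
[10] deliver 2→0 → N0(foll t2 [x])
[11] deliver 0→2 → N2(lead t2 [x])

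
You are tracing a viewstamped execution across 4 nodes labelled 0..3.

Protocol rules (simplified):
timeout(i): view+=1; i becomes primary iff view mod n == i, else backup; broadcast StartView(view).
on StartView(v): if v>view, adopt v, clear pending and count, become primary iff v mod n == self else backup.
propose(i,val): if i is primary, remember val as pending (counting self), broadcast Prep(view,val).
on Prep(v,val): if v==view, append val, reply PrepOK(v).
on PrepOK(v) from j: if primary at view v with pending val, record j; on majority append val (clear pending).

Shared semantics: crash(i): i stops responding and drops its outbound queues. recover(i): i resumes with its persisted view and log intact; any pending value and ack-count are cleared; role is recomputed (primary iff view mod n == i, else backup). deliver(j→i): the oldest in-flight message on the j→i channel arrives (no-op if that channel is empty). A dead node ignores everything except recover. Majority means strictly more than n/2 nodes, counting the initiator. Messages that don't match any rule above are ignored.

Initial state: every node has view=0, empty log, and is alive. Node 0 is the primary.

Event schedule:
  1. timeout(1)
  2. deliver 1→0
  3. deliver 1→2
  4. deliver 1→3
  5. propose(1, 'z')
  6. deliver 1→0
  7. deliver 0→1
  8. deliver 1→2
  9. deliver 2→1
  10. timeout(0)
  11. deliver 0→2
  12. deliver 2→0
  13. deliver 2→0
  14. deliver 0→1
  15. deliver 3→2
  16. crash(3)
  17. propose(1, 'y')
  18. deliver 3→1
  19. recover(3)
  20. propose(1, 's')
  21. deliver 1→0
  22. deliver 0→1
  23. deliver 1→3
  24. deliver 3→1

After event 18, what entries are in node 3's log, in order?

after 1 — timeout(1): n1:prim/v1/[-]
after 2 — deliver 1→0: n0:back/v1/[-]
after 3 — deliver 1→2: n2:back/v1/[-]
after 4 — deliver 1→3: n3:back/v1/[-]
after 5 — propose(1,'z'): ·
after 6 — deliver 1→0: n0:back/v1/[z]
after 7 — deliver 0→1: ·
after 8 — deliver 1→2: n2:back/v1/[z]
after 9 — deliver 2→1: n1:prim/v1/[z]
after 10 — timeout(0): n0:back/v2/[z]
after 11 — deliver 0→2: n2:prim/v2/[z]
after 12 — deliver 2→0: ·
after 13 — deliver 2→0: ·
after 14 — deliver 0→1: n1:back/v2/[z]
after 15 — deliver 3→2: ·
after 16 — crash(3): n3:✗back/v1/[-]
after 17 — propose(1,'y'): ·
after 18 — deliver 3→1: ·

empty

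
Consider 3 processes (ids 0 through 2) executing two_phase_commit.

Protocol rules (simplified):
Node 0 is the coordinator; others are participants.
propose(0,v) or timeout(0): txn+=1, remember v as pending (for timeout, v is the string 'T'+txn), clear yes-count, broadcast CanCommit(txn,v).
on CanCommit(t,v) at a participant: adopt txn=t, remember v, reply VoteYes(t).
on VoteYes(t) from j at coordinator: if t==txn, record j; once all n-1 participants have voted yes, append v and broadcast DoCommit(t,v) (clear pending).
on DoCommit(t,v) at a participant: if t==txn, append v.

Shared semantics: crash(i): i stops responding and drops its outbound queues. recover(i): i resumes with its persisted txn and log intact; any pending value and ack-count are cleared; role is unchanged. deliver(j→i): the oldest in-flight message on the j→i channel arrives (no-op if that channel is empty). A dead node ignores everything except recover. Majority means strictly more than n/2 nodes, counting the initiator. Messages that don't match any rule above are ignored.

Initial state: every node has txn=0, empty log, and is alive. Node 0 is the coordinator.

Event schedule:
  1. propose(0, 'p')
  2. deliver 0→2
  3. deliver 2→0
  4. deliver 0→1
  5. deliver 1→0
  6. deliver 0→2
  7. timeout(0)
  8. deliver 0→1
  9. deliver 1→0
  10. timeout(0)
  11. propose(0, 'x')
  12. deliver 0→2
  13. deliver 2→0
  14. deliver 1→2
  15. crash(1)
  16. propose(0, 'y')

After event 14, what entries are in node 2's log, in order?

p

1. propose(0,'p'):  <0:coor t1 ->
2. deliver 0→2:  <2:part t1 ->
3. deliver 2→0:  nop
4. deliver 0→1:  <1:part t1 ->
5. deliver 1→0:  <0:coor t1 p>
6. deliver 0→2:  <2:part t1 p>
7. timeout(0):  <0:coor t2 p>
8. deliver 0→1:  <1:part t1 p>
9. deliver 1→0:  nop
10. timeout(0):  <0:coor t3 p>
11. propose(0,'x'):  <0:coor t4 p>
12. deliver 0→2:  <2:part t2 p>
13. deliver 2→0:  nop
14. deliver 1→2:  nop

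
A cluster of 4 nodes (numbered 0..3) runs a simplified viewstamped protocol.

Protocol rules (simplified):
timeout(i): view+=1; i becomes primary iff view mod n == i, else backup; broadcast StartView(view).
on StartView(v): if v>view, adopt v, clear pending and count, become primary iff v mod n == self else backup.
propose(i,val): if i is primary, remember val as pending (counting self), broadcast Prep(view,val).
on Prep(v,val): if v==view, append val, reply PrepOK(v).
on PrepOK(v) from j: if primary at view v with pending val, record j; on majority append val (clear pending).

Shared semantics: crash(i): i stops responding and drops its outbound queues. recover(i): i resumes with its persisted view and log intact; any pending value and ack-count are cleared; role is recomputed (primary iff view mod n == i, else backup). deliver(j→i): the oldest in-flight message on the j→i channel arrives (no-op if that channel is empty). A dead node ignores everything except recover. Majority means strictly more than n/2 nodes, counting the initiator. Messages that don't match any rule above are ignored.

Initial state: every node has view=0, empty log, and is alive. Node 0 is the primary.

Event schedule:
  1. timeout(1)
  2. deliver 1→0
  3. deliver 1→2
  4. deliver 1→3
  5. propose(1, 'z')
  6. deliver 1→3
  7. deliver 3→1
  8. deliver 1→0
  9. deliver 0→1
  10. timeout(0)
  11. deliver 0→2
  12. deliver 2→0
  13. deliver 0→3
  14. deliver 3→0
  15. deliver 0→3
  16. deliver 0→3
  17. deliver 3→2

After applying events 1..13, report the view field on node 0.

2

1. timeout(1):  <1:prim v1 ->
2. deliver 1→0:  <0:back v1 ->
3. deliver 1→2:  <2:back v1 ->
4. deliver 1→3:  <3:back v1 ->
5. propose(1,'z'):  nop
6. deliver 1→3:  <3:back v1 z>
7. deliver 3→1:  nop
8. deliver 1→0:  <0:back v1 z>
9. deliver 0→1:  <1:prim v1 z>
10. timeout(0):  <0:back v2 z>
11. deliver 0→2:  <2:prim v2 ->
12. deliver 2→0:  nop
13. deliver 0→3:  <3:back v2 z>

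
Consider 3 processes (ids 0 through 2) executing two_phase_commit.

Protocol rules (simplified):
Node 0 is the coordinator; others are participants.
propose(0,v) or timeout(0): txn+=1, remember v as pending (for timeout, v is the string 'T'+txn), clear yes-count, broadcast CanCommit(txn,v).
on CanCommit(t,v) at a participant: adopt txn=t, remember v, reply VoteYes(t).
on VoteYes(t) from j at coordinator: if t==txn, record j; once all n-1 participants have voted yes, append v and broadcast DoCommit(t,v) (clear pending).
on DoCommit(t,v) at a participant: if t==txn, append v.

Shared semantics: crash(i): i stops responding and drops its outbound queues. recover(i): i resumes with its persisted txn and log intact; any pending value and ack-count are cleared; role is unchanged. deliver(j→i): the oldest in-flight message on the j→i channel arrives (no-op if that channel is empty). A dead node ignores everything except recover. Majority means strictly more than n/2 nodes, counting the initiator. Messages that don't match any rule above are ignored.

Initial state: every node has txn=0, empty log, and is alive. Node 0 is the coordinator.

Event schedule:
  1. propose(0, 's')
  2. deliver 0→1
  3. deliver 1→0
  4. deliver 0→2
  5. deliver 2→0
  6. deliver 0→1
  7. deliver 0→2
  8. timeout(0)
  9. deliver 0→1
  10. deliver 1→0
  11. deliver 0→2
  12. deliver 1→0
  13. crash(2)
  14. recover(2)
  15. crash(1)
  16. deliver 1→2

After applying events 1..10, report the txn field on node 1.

e1 propose(0,'s'): 0[coor,t=1,-]
e2 deliver 0→1: 1[part,t=1,-]
e3 deliver 1→0: ·
e4 deliver 0→2: 2[part,t=1,-]
e5 deliver 2→0: 0[coor,t=1,s]
e6 deliver 0→1: 1[part,t=1,s]
e7 deliver 0→2: 2[part,t=1,s]
e8 timeout(0): 0[coor,t=2,s]
e9 deliver 0→1: 1[part,t=2,s]
e10 deliver 1→0: ·

2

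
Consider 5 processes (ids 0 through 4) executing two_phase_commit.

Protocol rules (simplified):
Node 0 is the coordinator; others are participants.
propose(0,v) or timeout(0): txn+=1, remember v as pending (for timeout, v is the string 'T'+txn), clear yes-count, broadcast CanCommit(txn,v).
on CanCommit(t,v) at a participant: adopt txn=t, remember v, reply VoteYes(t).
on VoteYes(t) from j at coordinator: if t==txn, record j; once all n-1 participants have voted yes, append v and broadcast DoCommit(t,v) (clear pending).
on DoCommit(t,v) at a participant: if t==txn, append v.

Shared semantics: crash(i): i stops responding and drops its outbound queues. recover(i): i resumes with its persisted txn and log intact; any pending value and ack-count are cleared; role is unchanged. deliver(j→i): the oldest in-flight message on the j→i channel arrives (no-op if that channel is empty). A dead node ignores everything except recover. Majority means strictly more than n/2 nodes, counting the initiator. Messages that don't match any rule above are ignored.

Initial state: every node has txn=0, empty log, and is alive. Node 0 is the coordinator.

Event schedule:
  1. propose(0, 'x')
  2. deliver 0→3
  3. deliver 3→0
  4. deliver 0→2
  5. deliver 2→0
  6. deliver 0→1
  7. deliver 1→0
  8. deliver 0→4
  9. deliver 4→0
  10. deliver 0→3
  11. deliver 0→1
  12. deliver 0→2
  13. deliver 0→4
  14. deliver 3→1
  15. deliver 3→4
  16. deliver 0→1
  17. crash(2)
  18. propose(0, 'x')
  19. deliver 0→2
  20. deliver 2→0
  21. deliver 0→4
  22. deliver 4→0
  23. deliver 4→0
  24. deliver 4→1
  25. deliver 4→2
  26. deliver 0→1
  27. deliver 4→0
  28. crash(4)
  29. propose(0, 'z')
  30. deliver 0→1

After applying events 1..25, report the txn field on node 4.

2

step 1 propose(0,'x'): 0={coor,t=1,log=-}
step 2 deliver 0→3: 3={part,t=1,log=-}
step 3 deliver 3→0: —
step 4 deliver 0→2: 2={part,t=1,log=-}
step 5 deliver 2→0: —
step 6 deliver 0→1: 1={part,t=1,log=-}
step 7 deliver 1→0: —
step 8 deliver 0→4: 4={part,t=1,log=-}
step 9 deliver 4→0: 0={coor,t=1,log=x}
step 10 deliver 0→3: 3={part,t=1,log=x}
step 11 deliver 0→1: 1={part,t=1,log=x}
step 12 deliver 0→2: 2={part,t=1,log=x}
step 13 deliver 0→4: 4={part,t=1,log=x}
step 14 deliver 3→1: —
step 15 deliver 3→4: —
step 16 deliver 0→1: —
step 17 crash(2): 2={✗part,t=1,log=x}
step 18 propose(0,'x'): 0={coor,t=2,log=x}
step 19 deliver 0→2: —
step 20 deliver 2→0: —
step 21 deliver 0→4: 4={part,t=2,log=x}
step 22 deliver 4→0: —
step 23 deliver 4→0: —
step 24 deliver 4→1: —
step 25 deliver 4→2: —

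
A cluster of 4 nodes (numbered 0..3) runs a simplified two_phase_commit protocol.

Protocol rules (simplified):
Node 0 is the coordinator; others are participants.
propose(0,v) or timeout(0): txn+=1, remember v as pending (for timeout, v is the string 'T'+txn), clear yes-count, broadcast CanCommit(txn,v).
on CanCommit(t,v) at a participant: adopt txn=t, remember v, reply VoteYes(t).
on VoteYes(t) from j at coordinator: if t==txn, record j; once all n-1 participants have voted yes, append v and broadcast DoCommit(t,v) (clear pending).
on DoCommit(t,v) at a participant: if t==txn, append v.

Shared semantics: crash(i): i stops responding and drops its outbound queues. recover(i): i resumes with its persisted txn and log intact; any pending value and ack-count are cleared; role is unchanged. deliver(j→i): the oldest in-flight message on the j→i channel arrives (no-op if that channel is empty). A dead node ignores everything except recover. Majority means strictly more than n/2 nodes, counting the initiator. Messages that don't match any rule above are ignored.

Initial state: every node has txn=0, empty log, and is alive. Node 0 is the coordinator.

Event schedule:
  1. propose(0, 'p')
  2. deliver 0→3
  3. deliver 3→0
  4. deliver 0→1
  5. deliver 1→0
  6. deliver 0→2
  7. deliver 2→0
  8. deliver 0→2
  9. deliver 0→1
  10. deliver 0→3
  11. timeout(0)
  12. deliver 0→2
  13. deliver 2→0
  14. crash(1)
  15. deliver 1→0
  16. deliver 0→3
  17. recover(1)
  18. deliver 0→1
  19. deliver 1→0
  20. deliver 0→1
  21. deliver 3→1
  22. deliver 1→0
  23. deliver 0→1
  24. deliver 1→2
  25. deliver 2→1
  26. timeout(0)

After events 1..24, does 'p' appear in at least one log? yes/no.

after 1 — propose(0,'p'): n0:coor/t1/[-]
after 2 — deliver 0→3: n3:part/t1/[-]
after 3 — deliver 3→0: ·
after 4 — deliver 0→1: n1:part/t1/[-]
after 5 — deliver 1→0: ·
after 6 — deliver 0→2: n2:part/t1/[-]
after 7 — deliver 2→0: n0:coor/t1/[p]
after 8 — deliver 0→2: n2:part/t1/[p]
after 9 — deliver 0→1: n1:part/t1/[p]
after 10 — deliver 0→3: n3:part/t1/[p]
after 11 — timeout(0): n0:coor/t2/[p]
after 12 — deliver 0→2: n2:part/t2/[p]
after 13 — deliver 2→0: ·
after 14 — crash(1): n1:✗part/t1/[p]
after 15 — deliver 1→0: ·
after 16 — deliver 0→3: n3:part/t2/[p]
after 17 — recover(1): n1:part/t1/[p]
after 18 — deliver 0→1: n1:part/t2/[p]
after 19 — deliver 1→0: ·
after 20 — deliver 0→1: ·
after 21 — deliver 3→1: ·
after 22 — deliver 1→0: ·
after 23 — deliver 0→1: ·
after 24 — deliver 1→2: ·

yes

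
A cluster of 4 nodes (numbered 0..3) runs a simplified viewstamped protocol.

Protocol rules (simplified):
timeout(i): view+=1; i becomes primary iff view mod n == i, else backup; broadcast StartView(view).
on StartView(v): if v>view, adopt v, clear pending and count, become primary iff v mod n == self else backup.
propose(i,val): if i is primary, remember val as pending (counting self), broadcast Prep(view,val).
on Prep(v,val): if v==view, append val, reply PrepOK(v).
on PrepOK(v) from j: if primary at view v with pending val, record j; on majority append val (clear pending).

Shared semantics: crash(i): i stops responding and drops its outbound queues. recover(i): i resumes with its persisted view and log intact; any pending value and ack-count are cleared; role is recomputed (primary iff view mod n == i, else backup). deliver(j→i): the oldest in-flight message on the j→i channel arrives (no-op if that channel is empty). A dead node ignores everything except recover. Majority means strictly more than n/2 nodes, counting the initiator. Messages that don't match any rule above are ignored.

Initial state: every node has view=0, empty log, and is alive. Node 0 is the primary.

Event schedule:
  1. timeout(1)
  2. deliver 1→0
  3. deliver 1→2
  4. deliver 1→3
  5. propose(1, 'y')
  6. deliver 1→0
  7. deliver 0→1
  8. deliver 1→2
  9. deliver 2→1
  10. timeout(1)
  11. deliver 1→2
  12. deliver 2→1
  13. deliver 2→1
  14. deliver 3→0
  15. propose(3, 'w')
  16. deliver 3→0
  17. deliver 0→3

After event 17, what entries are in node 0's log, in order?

y

after 1 — timeout(1): n1:prim/v1/[-]
after 2 — deliver 1→0: n0:back/v1/[-]
after 3 — deliver 1→2: n2:back/v1/[-]
after 4 — deliver 1→3: n3:back/v1/[-]
after 5 — propose(1,'y'): ·
after 6 — deliver 1→0: n0:back/v1/[y]
after 7 — deliver 0→1: ·
after 8 — deliver 1→2: n2:back/v1/[y]
after 9 — deliver 2→1: n1:prim/v1/[y]
after 10 — timeout(1): n1:back/v2/[y]
after 11 — deliver 1→2: n2:prim/v2/[y]
after 12 — deliver 2→1: ·
after 13 — deliver 2→1: ·
after 14 — deliver 3→0: ·
after 15 — propose(3,'w'): ·
after 16 — deliver 3→0: ·
after 17 — deliver 0→3: ·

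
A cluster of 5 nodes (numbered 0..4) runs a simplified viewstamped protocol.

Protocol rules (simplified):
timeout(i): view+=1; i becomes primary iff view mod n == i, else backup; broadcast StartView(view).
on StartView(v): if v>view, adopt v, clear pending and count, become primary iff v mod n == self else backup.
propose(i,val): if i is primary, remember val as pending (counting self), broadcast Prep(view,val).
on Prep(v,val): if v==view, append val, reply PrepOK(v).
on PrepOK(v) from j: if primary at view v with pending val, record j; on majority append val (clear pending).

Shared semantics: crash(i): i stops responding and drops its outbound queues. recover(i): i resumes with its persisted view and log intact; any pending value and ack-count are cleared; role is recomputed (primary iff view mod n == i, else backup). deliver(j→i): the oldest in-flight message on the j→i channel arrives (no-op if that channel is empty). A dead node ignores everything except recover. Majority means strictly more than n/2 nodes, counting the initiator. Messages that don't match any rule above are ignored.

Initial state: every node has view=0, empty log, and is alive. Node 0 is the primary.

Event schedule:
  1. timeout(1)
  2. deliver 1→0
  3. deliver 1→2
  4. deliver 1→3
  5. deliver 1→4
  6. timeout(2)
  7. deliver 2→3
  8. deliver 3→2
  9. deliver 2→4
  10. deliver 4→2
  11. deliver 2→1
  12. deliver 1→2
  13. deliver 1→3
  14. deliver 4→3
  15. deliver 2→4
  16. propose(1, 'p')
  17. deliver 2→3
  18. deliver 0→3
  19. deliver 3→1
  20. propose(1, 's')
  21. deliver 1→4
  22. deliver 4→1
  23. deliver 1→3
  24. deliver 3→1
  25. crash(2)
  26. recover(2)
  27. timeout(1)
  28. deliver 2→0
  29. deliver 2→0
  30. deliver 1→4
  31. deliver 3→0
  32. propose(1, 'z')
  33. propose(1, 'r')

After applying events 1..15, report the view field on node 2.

[1] timeout(1) → N1(prim v1 [-])
[2] deliver 1→0 → N0(back v1 [-])
[3] deliver 1→2 → N2(back v1 [-])
[4] deliver 1→3 → N3(back v1 [-])
[5] deliver 1→4 → N4(back v1 [-])
[6] timeout(2) → N2(prim v2 [-])
[7] deliver 2→3 → N3(back v2 [-])
[8] deliver 3→2 → ∅
[9] deliver 2→4 → N4(back v2 [-])
[10] deliver 4→2 → ∅
[11] deliver 2→1 → N1(back v2 [-])
[12] deliver 1→2 → ∅
[13] deliver 1→3 → ∅
[14] deliver 4→3 → ∅
[15] deliver 2→4 → ∅

2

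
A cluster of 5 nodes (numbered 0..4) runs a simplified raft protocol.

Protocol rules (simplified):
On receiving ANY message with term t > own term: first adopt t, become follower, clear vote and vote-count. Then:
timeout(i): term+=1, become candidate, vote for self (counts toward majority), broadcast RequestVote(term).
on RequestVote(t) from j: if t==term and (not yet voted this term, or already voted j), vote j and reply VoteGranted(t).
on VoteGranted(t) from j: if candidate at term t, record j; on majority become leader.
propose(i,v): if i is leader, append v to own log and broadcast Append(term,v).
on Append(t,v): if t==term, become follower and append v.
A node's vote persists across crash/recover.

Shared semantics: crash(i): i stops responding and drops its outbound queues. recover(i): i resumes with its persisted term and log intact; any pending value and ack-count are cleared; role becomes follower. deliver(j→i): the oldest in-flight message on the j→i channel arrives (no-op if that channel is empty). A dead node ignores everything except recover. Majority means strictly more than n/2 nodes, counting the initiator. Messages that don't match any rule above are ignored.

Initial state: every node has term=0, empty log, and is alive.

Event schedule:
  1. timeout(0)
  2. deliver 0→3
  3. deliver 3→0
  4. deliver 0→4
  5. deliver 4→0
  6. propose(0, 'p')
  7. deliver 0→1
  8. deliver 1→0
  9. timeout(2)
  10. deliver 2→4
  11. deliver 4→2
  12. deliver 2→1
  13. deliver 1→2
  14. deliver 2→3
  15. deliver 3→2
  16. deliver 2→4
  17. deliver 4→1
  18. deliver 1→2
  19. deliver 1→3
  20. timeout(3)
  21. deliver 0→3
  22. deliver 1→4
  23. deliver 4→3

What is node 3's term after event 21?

2

[1] timeout(0) → N0(cand t1 [-])
[2] deliver 0→3 → N3(foll t1 [-])
[3] deliver 3→0 → ∅
[4] deliver 0→4 → N4(foll t1 [-])
[5] deliver 4→0 → N0(lead t1 [-])
[6] propose(0,'p') → N0(lead t1 [p])
[7] deliver 0→1 → N1(foll t1 [-])
[8] deliver 1→0 → ∅
[9] timeout(2) → N2(cand t1 [-])
[10] deliver 2→4 → ∅
[11] deliver 4→2 → ∅
[12] deliver 2→1 → ∅
[13] deliver 1→2 → ∅
[14] deliver 2→3 → ∅
[15] deliver 3→2 → ∅
[16] deliver 2→4 → ∅
[17] deliver 4→1 → ∅
[18] deliver 1→2 → ∅
[19] deliver 1→3 → ∅
[20] timeout(3) → N3(cand t2 [-])
[21] deliver 0→3 → ∅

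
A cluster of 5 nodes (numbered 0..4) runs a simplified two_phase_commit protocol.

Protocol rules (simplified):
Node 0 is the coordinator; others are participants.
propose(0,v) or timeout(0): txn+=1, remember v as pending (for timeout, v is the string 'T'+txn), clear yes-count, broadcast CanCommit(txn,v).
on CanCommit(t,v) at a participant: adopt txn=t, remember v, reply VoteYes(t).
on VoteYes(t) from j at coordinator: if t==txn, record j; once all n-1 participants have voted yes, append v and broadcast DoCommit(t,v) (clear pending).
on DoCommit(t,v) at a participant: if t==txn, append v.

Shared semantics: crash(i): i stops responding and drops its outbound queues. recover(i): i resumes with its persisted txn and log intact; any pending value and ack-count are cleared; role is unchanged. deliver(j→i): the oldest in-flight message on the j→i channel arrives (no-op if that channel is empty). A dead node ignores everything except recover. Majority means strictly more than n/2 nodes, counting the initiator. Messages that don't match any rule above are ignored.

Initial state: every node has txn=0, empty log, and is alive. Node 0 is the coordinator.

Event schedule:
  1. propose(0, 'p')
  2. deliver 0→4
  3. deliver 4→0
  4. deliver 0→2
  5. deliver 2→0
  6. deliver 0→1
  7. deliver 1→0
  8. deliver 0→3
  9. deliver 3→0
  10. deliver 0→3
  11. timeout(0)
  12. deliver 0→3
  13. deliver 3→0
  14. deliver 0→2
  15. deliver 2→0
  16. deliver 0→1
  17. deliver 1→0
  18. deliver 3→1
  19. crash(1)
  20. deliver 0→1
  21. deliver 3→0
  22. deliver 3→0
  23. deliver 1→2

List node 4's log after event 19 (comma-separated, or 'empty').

1. propose(0,'p'):  <0:coor t1 ->
2. deliver 0→4:  <4:part t1 ->
3. deliver 4→0:  nop
4. deliver 0→2:  <2:part t1 ->
5. deliver 2→0:  nop
6. deliver 0→1:  <1:part t1 ->
7. deliver 1→0:  nop
8. deliver 0→3:  <3:part t1 ->
9. deliver 3→0:  <0:coor t1 p>
10. deliver 0→3:  <3:part t1 p>
11. timeout(0):  <0:coor t2 p>
12. deliver 0→3:  <3:part t2 p>
13. deliver 3→0:  nop
14. deliver 0→2:  <2:part t1 p>
15. deliver 2→0:  nop
16. deliver 0→1:  <1:part t1 p>
17. deliver 1→0:  nop
18. deliver 3→1:  nop
19. crash(1):  <1:✗part t1 p>

empty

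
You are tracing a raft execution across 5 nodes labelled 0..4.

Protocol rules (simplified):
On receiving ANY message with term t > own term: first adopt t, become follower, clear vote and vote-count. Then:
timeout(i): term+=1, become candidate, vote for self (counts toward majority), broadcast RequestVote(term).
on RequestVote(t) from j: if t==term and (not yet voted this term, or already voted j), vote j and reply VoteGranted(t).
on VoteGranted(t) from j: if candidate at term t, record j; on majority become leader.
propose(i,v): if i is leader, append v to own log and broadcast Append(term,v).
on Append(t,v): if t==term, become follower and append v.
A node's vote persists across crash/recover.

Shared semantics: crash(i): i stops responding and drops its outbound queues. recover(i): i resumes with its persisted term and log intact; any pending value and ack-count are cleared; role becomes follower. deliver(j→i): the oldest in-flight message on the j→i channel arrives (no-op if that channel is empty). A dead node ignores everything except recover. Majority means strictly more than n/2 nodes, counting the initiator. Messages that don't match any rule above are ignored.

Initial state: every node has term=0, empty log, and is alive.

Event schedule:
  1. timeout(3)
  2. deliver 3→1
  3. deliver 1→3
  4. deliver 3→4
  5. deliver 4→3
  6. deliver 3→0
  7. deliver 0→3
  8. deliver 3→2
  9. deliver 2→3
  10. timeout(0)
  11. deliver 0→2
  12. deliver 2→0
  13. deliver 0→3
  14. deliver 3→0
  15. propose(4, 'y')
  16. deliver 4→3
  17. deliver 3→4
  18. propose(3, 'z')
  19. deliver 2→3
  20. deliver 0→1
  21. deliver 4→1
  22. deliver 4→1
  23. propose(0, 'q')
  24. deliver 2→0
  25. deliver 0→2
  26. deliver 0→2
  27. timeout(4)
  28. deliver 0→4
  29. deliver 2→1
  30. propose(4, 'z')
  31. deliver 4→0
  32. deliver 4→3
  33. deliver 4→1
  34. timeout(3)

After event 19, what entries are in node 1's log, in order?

empty

step 1 timeout(3): 3={cand,t=1,log=-}
step 2 deliver 3→1: 1={foll,t=1,log=-}
step 3 deliver 1→3: —
step 4 deliver 3→4: 4={foll,t=1,log=-}
step 5 deliver 4→3: 3={lead,t=1,log=-}
step 6 deliver 3→0: 0={foll,t=1,log=-}
step 7 deliver 0→3: —
step 8 deliver 3→2: 2={foll,t=1,log=-}
step 9 deliver 2→3: —
step 10 timeout(0): 0={cand,t=2,log=-}
step 11 deliver 0→2: 2={foll,t=2,log=-}
step 12 deliver 2→0: —
step 13 deliver 0→3: 3={foll,t=2,log=-}
step 14 deliver 3→0: 0={lead,t=2,log=-}
step 15 propose(4,'y'): —
step 16 deliver 4→3: —
step 17 deliver 3→4: —
step 18 propose(3,'z'): —
step 19 deliver 2→3: —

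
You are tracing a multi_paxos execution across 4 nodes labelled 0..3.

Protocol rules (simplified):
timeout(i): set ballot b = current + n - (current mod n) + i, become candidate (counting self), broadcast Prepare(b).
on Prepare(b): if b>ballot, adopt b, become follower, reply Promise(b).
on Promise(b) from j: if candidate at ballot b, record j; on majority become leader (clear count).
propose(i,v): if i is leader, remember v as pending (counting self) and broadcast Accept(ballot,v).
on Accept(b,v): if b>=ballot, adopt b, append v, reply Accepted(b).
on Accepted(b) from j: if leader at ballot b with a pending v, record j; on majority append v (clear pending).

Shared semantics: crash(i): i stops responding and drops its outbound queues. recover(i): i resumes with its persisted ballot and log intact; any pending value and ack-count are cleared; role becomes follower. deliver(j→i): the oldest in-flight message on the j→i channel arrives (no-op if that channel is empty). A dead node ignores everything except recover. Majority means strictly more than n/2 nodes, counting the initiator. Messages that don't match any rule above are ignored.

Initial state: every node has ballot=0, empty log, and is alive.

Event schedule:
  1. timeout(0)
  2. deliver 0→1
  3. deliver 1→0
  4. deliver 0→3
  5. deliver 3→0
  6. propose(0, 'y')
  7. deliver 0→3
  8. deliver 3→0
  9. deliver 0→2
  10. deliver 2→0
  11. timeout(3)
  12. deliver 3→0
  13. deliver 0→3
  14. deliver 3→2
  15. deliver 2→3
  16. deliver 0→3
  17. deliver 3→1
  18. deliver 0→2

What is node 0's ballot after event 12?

1. timeout(0):  <0:cand b4 ->
2. deliver 0→1:  <1:foll b4 ->
3. deliver 1→0:  nop
4. deliver 0→3:  <3:foll b4 ->
5. deliver 3→0:  <0:lead b4 ->
6. propose(0,'y'):  nop
7. deliver 0→3:  <3:foll b4 y>
8. deliver 3→0:  nop
9. deliver 0→2:  <2:foll b4 ->
10. deliver 2→0:  nop
11. timeout(3):  <3:cand b11 y>
12. deliver 3→0:  <0:foll b11 ->

11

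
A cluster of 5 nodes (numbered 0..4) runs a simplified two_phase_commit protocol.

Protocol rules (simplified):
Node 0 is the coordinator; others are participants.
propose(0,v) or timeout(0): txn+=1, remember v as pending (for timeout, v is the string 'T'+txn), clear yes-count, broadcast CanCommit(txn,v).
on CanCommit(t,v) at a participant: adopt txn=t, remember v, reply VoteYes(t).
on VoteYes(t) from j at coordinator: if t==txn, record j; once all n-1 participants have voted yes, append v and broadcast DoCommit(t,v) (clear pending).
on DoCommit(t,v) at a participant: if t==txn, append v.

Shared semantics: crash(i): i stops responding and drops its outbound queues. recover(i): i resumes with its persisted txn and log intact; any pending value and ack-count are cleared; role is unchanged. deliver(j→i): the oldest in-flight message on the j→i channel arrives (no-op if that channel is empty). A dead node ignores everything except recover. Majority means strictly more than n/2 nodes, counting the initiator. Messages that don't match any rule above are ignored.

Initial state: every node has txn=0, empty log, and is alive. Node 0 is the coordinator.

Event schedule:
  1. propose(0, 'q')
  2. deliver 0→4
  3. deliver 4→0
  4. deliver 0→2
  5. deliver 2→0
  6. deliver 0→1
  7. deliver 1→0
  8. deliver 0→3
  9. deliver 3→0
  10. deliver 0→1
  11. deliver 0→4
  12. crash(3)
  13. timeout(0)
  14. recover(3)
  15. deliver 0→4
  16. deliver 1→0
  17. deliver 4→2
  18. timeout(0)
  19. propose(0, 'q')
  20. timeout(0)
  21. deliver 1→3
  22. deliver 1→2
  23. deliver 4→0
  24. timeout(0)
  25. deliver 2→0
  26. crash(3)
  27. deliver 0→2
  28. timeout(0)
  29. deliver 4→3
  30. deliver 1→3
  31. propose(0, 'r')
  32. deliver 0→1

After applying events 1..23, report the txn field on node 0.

after 1 — propose(0,'q'): n0:coor/t1/[-]
after 2 — deliver 0→4: n4:part/t1/[-]
after 3 — deliver 4→0: ·
after 4 — deliver 0→2: n2:part/t1/[-]
after 5 — deliver 2→0: ·
after 6 — deliver 0→1: n1:part/t1/[-]
after 7 — deliver 1→0: ·
after 8 — deliver 0→3: n3:part/t1/[-]
after 9 — deliver 3→0: n0:coor/t1/[q]
after 10 — deliver 0→1: n1:part/t1/[q]
after 11 — deliver 0→4: n4:part/t1/[q]
after 12 — crash(3): n3:✗part/t1/[-]
after 13 — timeout(0): n0:coor/t2/[q]
after 14 — recover(3): n3:part/t1/[-]
after 15 — deliver 0→4: n4:part/t2/[q]
after 16 — deliver 1→0: ·
after 17 — deliver 4→2: ·
after 18 — timeout(0): n0:coor/t3/[q]
after 19 — propose(0,'q'): n0:coor/t4/[q]
after 20 — timeout(0): n0:coor/t5/[q]
after 21 — deliver 1→3: ·
after 22 — deliver 1→2: ·
after 23 — deliver 4→0: ·

5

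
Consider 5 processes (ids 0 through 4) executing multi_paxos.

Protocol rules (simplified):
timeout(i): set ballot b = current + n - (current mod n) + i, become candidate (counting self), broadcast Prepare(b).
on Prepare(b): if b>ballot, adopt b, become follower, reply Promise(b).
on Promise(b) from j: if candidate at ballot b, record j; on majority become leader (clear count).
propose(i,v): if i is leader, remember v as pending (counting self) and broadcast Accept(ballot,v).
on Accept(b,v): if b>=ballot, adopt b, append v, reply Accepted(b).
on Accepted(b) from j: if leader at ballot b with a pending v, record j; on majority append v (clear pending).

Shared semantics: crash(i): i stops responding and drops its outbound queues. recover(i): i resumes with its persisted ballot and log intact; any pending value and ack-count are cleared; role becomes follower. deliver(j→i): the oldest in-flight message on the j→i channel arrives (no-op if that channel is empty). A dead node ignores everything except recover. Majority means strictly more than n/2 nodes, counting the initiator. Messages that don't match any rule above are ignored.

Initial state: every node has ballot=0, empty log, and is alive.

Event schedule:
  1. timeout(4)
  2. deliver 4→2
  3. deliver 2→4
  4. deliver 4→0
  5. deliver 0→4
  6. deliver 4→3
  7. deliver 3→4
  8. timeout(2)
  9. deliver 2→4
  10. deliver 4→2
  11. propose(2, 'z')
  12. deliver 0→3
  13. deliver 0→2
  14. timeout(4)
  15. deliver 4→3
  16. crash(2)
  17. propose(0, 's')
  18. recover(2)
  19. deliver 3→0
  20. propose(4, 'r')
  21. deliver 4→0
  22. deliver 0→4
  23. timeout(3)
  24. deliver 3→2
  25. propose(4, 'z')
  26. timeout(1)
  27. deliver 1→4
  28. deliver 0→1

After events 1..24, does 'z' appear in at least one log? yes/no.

e1 timeout(4): 4[cand,b=9,-]
e2 deliver 4→2: 2[foll,b=9,-]
e3 deliver 2→4: ·
e4 deliver 4→0: 0[foll,b=9,-]
e5 deliver 0→4: 4[lead,b=9,-]
e6 deliver 4→3: 3[foll,b=9,-]
e7 deliver 3→4: ·
e8 timeout(2): 2[cand,b=12,-]
e9 deliver 2→4: 4[foll,b=12,-]
e10 deliver 4→2: ·
e11 propose(2,'z'): ·
e12 deliver 0→3: ·
e13 deliver 0→2: ·
e14 timeout(4): 4[cand,b=19,-]
e15 deliver 4→3: 3[foll,b=19,-]
e16 crash(2): 2[✗cand,b=12,-]
e17 propose(0,'s'): ·
e18 recover(2): 2[foll,b=12,-]
e19 deliver 3→0: ·
e20 propose(4,'r'): ·
e21 deliver 4→0: 0[foll,b=19,-]
e22 deliver 0→4: ·
e23 timeout(3): 3[cand,b=23,-]
e24 deliver 3→2: 2[foll,b=23,-]

no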